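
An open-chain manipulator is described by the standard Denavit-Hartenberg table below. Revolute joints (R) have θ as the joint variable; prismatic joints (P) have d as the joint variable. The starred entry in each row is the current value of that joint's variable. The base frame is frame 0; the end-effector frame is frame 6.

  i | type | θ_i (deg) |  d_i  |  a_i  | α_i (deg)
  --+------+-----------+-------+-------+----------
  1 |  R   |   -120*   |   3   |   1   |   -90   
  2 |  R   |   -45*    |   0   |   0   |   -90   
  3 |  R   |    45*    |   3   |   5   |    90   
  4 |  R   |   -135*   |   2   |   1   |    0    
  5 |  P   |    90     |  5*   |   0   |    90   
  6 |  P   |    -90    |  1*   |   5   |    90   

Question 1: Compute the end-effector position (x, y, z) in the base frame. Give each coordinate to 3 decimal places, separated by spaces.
after link 1: o_1 = (-0.5000, -0.8660, 3.0000)
after link 2: o_2 = (-0.5000, -0.8660, 3.0000)
after link 3: o_3 = (-5.8725, -3.1004, 3.3787)
after link 4: o_4 = (-4.2880, -4.1844, 4.5251)
after link 5: o_5 = (-2.4761, -8.1172, 7.0251)
after link 6: o_6 = (-3.4282, -3.6952, 4.6716)

-3.428 -3.695 4.672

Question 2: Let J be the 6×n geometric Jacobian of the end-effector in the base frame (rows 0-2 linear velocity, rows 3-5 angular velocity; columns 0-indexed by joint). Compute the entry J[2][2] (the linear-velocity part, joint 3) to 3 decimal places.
-0.793

axis z_2 = (-0.3536,-0.6124,-0.7071); lever o_n−o_2 = (-2.9282,-2.8291,1.6716)
cross product → J_v[:, 2] = (-3.0241,2.6615,-0.7929)
J_ω[:, 2] = z_2
entry J[2][2] = -0.7929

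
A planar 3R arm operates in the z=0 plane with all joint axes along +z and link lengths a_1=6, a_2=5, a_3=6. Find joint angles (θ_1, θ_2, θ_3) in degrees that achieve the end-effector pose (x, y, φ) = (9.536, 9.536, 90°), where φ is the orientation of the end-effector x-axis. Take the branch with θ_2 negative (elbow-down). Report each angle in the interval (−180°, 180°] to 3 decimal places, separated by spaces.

wrist centre = target − a_3·(cos φ, sin φ) = (9.5360, 3.5360)
cos θ_2 = (103.4386−6²−5²)/(2·6·5) = 0.7073; θ_2 = -44.9835° (elbow-down)
β = atan2(3.5360,9.5360) = 20.3451°; ψ = atan2(-3.5345,9.5365) = -20.3361°
θ_1 = β − ψ = 40.6812°
θ_3 = φ − θ_1 − θ_2 = 94.3023° (wrapped to (-180°,180°])

40.681 -44.984 94.302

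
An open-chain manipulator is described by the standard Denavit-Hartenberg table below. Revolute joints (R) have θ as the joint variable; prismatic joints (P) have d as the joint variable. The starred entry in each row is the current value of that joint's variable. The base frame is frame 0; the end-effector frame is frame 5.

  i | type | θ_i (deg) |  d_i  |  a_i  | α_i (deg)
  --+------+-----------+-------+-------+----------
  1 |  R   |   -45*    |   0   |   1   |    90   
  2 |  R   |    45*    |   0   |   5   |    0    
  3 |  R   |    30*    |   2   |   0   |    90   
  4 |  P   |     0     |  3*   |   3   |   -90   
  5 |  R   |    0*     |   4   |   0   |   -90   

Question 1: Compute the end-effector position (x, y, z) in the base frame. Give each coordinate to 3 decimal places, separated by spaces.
1.563 -10.048 5.657

after link 1: o_1 = (0.7071, -0.7071, 0.0000)
after link 2: o_2 = (3.2071, -3.2071, 3.5355)
after link 3: o_3 = (1.7929, -4.6213, 3.5355)
after link 4: o_4 = (4.3910, -7.2194, 5.6569)
after link 5: o_5 = (1.5625, -10.0478, 5.6569)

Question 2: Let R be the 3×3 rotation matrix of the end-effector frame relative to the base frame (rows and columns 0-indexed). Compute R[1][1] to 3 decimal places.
0.707

End-effector y-axis (col 1 of R) = (0.7071,0.7071,-0.0000)
R[1][1] = 0.7071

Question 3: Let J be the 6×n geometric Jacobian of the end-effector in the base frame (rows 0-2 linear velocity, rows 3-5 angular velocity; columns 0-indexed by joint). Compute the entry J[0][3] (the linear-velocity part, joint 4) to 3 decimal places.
prismatic axis z_3 = (0.6830,-0.6830,-0.2588)
J_v[:, 3] = z_3; J_ω[:, 3] = (0,0,0)
entry J[0][3] = 0.6830

0.683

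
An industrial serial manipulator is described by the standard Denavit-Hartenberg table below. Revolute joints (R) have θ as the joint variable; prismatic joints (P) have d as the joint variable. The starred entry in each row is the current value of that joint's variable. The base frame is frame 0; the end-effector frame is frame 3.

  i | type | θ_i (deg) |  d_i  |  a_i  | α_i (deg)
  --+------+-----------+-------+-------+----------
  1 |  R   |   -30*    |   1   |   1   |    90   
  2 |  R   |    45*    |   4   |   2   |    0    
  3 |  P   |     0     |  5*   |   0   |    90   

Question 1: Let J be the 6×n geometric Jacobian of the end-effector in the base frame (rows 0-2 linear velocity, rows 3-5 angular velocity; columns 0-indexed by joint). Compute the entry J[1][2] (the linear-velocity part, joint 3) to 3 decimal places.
-0.866

prismatic axis z_2 = (-0.5000,-0.8660,0.0000)
J_v[:, 2] = z_2; J_ω[:, 2] = (0,0,0)
entry J[1][2] = -0.8660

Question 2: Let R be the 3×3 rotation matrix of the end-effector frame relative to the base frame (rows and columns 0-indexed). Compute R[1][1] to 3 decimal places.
End-effector y-axis (col 1 of R) = (-0.5000,-0.8660,0.0000)
R[1][1] = -0.8660

-0.866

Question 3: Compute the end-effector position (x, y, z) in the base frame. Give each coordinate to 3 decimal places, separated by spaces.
after link 1: o_1 = (0.8660, -0.5000, 1.0000)
after link 2: o_2 = (0.0908, -4.6712, 2.4142)
after link 3: o_3 = (-2.4092, -9.0013, 2.4142)

-2.409 -9.001 2.414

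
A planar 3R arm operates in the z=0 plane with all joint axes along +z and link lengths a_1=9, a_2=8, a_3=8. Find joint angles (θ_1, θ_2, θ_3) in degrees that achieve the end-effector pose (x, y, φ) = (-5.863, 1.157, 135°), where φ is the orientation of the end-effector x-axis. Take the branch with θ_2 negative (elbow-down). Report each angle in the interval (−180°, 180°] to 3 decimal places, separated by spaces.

-30.005 -150.001 -44.994

wrist centre = target − a_3·(cos φ, sin φ) = (-0.2061, -4.4999)
cos θ_2 = (20.2912−9²−8²)/(2·9·8) = -0.8660; θ_2 = -150.0009° (elbow-down)
β = atan2(-4.4999,-0.2061) = -92.6230°; ψ = atan2(-3.9999,2.0717) = -62.6182°
θ_1 = β − ψ = -30.0048°
θ_3 = φ − θ_1 − θ_2 = -44.9943° (wrapped to (-180°,180°])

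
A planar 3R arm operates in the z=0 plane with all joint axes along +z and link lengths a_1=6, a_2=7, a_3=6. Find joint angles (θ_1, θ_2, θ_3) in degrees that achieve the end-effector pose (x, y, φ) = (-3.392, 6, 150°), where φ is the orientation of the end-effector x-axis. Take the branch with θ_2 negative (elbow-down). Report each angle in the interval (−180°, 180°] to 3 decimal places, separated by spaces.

wrist centre = target − a_3·(cos φ, sin φ) = (1.8042, 3.0000)
cos θ_2 = (12.2550−6²−7²)/(2·6·7) = -0.8660; θ_2 = -149.9985° (elbow-down)
β = atan2(3.0000,1.8042) = 58.9780°; ψ = atan2(-3.5002,-0.0621) = -91.0162°
θ_1 = β − ψ = 149.9942°
θ_3 = φ − θ_1 − θ_2 = 150.0043° (wrapped to (-180°,180°])

149.994 -149.998 150.004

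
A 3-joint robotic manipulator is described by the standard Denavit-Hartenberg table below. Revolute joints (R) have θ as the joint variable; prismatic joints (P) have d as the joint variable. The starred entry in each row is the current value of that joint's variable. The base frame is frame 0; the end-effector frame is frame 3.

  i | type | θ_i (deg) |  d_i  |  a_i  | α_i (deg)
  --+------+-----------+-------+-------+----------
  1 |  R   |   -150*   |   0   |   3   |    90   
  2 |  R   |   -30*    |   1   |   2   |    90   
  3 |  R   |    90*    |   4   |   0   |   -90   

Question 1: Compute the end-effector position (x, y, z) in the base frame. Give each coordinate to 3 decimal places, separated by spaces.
after link 1: o_1 = (-2.5981, -1.5000, 0.0000)
after link 2: o_2 = (-4.5981, -1.5000, -1.0000)
after link 3: o_3 = (-2.8660, -0.5000, -4.4641)

-2.866 -0.500 -4.464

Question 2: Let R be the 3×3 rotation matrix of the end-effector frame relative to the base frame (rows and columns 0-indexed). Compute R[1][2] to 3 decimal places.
0.433

End-effector z-axis (col 2 of R) = (0.7500,0.4330,0.5000)
R[1][2] = 0.4330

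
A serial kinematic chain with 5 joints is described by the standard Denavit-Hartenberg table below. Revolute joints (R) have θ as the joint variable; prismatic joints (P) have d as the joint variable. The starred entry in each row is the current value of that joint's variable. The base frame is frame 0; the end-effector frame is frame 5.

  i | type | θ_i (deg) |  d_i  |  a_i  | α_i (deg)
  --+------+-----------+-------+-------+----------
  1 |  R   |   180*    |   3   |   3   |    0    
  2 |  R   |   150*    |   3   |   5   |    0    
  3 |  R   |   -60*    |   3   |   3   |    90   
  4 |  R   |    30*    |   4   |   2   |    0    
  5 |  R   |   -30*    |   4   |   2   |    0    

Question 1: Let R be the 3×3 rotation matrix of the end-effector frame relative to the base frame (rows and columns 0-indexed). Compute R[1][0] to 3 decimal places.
-1.000

End-effector x-axis (col 0 of R) = (0.0000,-1.0000,0.0000)
R[1][0] = -1.0000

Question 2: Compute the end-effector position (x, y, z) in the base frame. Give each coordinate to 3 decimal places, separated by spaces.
-6.670 -9.232 10.000

after link 1: o_1 = (-3.0000, 0.0000, 3.0000)
after link 2: o_2 = (1.3301, -2.5000, 6.0000)
after link 3: o_3 = (1.3301, -5.5000, 9.0000)
after link 4: o_4 = (-2.6699, -7.2321, 10.0000)
after link 5: o_5 = (-6.6699, -9.2321, 10.0000)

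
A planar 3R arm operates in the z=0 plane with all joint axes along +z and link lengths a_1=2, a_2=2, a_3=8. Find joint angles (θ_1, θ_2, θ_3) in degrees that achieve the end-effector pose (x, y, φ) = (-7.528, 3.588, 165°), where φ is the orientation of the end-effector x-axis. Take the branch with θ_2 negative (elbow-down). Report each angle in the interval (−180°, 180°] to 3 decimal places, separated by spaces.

150.017 -135.007 149.990

wrist centre = target − a_3·(cos φ, sin φ) = (0.1994, 1.5174)
cos θ_2 = (2.3424−2²−2²)/(2·2·2) = -0.7072; θ_2 = -135.0074° (elbow-down)
β = atan2(1.5174,0.1994) = 82.5137°; ψ = atan2(-1.4140,0.5856) = -67.5037°
θ_1 = β − ψ = 150.0174°
θ_3 = φ − θ_1 − θ_2 = 149.9900° (wrapped to (-180°,180°])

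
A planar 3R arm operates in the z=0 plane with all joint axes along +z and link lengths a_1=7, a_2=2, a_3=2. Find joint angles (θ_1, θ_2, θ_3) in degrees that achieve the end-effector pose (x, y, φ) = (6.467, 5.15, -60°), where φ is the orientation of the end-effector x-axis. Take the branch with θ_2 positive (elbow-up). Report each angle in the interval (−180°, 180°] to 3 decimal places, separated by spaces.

wrist centre = target − a_3·(cos φ, sin φ) = (5.4670, 6.8821)
cos θ_2 = (77.2507−7²−2²)/(2·7·2) = 0.8661; θ_2 = 29.9918° (elbow-up)
β = atan2(6.8821,5.4670) = 51.5369°; ψ = atan2(0.9998,8.7322) = 6.5314°
θ_1 = β − ψ = 45.0055°
θ_3 = φ − θ_1 − θ_2 = -134.9973° (wrapped to (-180°,180°])

45.006 29.992 -134.997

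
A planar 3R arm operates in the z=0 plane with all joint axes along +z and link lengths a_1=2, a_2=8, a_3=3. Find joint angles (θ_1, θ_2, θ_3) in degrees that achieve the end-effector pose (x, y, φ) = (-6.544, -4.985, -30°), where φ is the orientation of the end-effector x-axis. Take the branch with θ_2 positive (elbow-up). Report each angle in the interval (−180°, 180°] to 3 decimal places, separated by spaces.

wrist centre = target − a_3·(cos φ, sin φ) = (-9.1421, -3.4850)
cos θ_2 = (95.7228−2²−8²)/(2·2·8) = 0.8663; θ_2 = 29.9643° (elbow-up)
β = atan2(-3.4850,-9.1421) = -159.1329°; ψ = atan2(3.9957,8.9307) = 24.1042°
θ_1 = β − ψ = -183.2371°
θ_3 = φ − θ_1 − θ_2 = 123.2729° (wrapped to (-180°,180°])

176.763 29.964 123.273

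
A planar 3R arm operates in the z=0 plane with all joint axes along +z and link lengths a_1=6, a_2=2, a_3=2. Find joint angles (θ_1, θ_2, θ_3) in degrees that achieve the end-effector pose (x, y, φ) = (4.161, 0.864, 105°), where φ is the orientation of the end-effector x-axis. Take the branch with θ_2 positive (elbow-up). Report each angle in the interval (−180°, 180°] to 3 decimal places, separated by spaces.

-29.997 134.998 -0.002

wrist centre = target − a_3·(cos φ, sin φ) = (4.6786, -1.0679)
cos θ_2 = (23.0300−6²−2²)/(2·6·2) = -0.7071; θ_2 = 134.9982° (elbow-up)
β = atan2(-1.0679,4.6786) = -12.8569°; ψ = atan2(1.4143,4.5858) = 17.1396°
θ_1 = β − ψ = -29.9966°
θ_3 = φ − θ_1 − θ_2 = -0.0017° (wrapped to (-180°,180°])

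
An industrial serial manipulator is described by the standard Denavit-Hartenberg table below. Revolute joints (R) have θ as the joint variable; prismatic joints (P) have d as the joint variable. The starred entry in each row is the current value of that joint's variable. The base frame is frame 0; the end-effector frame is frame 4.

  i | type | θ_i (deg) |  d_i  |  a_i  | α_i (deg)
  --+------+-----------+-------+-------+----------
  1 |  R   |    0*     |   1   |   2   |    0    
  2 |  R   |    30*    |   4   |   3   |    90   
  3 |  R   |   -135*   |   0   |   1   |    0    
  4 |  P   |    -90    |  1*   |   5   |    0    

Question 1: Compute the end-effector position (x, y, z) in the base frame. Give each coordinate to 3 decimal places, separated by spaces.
1.424 -1.487 7.828

after link 1: o_1 = (2.0000, 0.0000, 1.0000)
after link 2: o_2 = (4.5981, 1.5000, 5.0000)
after link 3: o_3 = (3.9857, 1.1464, 4.2929)
after link 4: o_4 = (1.4238, -1.4873, 7.8284)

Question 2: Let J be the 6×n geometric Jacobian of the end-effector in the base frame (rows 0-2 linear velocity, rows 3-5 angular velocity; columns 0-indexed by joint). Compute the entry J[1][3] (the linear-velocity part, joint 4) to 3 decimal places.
prismatic axis z_3 = (0.5000,-0.8660,0.0000)
J_v[:, 3] = z_3; J_ω[:, 3] = (0,0,0)
entry J[1][3] = -0.8660

-0.866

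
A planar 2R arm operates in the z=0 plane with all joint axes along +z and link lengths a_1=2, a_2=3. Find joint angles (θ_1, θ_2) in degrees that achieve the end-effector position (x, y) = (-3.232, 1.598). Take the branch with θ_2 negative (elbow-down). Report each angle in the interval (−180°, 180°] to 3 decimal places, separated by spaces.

cos θ_2 = (12.9994−2²−3²)/(2·2·3) = -0.0000; θ_2 = -90.0027° (elbow-down)
β = atan2(1.5980,-3.2320) = 153.6908°; ψ = atan2(-3.0000,1.9999) = -56.3118°
θ_1 = β − ψ = 210.0026°

-149.997 -90.003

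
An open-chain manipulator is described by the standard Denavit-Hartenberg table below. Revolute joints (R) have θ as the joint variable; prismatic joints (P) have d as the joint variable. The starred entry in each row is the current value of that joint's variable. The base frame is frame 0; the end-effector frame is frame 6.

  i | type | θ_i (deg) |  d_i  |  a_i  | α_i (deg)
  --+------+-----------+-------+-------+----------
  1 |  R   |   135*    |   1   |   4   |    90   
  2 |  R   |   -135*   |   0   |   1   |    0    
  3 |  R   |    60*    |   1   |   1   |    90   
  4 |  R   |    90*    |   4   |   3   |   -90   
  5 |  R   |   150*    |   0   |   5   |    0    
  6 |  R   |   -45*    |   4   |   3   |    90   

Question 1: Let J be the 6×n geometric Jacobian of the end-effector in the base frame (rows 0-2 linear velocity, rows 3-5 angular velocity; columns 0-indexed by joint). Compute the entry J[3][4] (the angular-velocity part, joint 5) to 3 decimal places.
0.183

axis z_4 = (0.1830,-0.1830,0.9659); lever o_n−o_4 = (-6.5656,-0.6562,5.2608)
cross product → J_v[:, 4] = (-0.3289,-7.3047,-1.3217)
J_ω[:, 4] = z_4
entry J[3][4] = 0.1830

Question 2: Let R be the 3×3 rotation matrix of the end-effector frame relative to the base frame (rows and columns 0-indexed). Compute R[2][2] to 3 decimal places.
End-effector z-axis (col 2 of R) = (0.5062,0.8598,0.0670)
R[2][2] = 0.0670

0.067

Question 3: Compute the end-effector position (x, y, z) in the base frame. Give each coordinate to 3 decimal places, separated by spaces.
after link 1: o_1 = (-2.8284, 2.8284, 1.0000)
after link 2: o_2 = (-2.3284, 2.3284, 0.2929)
after link 3: o_3 = (-1.8043, 3.2185, -0.6730)
after link 4: o_4 = (3.0490, 2.6078, -1.7083)
after link 5: o_5 = (-1.7204, 1.2535, -1.0613)
after link 6: o_6 = (-3.5166, 1.9516, 3.5524)

-3.517 1.952 3.552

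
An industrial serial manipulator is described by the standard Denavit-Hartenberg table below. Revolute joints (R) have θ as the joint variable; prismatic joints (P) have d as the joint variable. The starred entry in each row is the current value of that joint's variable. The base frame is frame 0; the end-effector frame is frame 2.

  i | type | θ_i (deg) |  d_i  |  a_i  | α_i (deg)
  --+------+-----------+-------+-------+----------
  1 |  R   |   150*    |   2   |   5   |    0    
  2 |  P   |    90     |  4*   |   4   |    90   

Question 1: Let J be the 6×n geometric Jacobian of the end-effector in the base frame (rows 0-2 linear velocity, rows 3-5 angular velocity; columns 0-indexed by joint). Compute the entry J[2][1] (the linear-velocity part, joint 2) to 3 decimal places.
prismatic axis z_1 = (0.0000,0.0000,1.0000)
J_v[:, 1] = z_1; J_ω[:, 1] = (0,0,0)
entry J[2][1] = 1.0000

1.000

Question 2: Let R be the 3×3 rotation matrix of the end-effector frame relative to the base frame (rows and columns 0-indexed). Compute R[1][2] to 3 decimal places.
0.500

End-effector z-axis (col 2 of R) = (-0.8660,0.5000,0.0000)
R[1][2] = 0.5000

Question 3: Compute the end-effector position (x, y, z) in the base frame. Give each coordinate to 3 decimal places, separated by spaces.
-6.330 -0.964 6.000

after link 1: o_1 = (-4.3301, 2.5000, 2.0000)
after link 2: o_2 = (-6.3301, -0.9641, 6.0000)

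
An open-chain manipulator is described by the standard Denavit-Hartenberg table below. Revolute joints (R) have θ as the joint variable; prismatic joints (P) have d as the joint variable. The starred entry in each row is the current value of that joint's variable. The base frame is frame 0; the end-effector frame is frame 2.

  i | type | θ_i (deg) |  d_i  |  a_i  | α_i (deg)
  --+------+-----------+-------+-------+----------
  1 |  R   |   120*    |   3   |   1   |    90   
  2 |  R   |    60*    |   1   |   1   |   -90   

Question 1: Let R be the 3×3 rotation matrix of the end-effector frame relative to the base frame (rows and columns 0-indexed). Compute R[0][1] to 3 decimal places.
End-effector y-axis (col 1 of R) = (-0.8660,-0.5000,-0.0000)
R[0][1] = -0.8660

-0.866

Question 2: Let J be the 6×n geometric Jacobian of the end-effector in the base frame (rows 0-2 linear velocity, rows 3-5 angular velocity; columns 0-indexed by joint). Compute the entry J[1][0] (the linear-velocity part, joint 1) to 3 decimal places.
axis z_0 = ẑ; lever o_n−o_0 = (0.1160,1.7990,3.8660)
cross product → J_v[:, 0] = (-1.7990,0.1160,0.0000)
J_ω[:, 0] = z_0
entry J[1][0] = 0.1160

0.116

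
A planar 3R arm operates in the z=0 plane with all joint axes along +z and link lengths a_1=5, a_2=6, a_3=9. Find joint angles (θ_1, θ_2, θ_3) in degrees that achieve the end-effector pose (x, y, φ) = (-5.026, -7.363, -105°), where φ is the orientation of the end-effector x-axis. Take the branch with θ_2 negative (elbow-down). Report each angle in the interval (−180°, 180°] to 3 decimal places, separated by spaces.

-112.524 -149.994 157.518

wrist centre = target − a_3·(cos φ, sin φ) = (-2.6966, 1.3303)
cos θ_2 = (9.0416−5²−6²)/(2·5·6) = -0.8660; θ_2 = -149.9941° (elbow-down)
β = atan2(1.3303,-2.6966) = 153.7414°; ψ = atan2(-3.0005,-0.1958) = -93.7343°
θ_1 = β − ψ = 247.4757°
θ_3 = φ − θ_1 − θ_2 = 157.5183° (wrapped to (-180°,180°])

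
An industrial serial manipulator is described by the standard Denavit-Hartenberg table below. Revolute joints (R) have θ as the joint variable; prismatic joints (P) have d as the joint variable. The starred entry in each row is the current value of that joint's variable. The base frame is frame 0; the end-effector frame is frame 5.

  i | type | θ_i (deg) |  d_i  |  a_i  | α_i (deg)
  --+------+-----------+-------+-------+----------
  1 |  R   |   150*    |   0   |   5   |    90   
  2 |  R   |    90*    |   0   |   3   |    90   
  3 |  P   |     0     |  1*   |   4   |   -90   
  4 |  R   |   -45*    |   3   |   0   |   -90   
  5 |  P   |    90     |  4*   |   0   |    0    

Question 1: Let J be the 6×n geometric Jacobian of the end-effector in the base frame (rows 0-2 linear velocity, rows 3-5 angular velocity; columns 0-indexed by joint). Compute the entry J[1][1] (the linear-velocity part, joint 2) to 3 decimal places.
axis z_1 = (0.5000,0.8660,0.0000); lever o_n−o_1 = (3.0835,1.6839,9.8284)
cross product → J_v[:, 1] = (8.5117,-4.9142,-1.8284)
J_ω[:, 1] = z_1
entry J[1][1] = -4.9142

-4.914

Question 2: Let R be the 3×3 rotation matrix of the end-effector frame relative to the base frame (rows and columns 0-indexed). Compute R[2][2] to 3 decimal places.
End-effector z-axis (col 2 of R) = (0.6124,-0.3536,0.7071)
R[2][2] = 0.7071

0.707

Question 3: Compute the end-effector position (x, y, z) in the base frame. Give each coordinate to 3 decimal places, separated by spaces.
-1.247 4.184 9.828

after link 1: o_1 = (-4.3301, 2.5000, 0.0000)
after link 2: o_2 = (-4.3301, 2.5000, 3.0000)
after link 3: o_3 = (-5.1962, 3.0000, 7.0000)
after link 4: o_4 = (-3.6962, 5.5981, 7.0000)
after link 5: o_5 = (-1.2467, 4.1839, 9.8284)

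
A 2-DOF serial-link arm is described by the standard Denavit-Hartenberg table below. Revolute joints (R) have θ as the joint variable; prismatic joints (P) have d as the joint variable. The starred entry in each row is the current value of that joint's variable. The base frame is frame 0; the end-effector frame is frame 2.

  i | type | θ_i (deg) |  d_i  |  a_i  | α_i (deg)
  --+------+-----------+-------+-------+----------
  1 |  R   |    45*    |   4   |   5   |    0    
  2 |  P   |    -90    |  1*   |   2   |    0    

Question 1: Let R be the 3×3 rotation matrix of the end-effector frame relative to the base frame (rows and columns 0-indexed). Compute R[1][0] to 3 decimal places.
-0.707

End-effector x-axis (col 0 of R) = (0.7071,-0.7071,0.0000)
R[1][0] = -0.7071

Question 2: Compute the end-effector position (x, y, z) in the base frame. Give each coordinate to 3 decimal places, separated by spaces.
after link 1: o_1 = (3.5355, 3.5355, 4.0000)
after link 2: o_2 = (4.9497, 2.1213, 5.0000)

4.950 2.121 5.000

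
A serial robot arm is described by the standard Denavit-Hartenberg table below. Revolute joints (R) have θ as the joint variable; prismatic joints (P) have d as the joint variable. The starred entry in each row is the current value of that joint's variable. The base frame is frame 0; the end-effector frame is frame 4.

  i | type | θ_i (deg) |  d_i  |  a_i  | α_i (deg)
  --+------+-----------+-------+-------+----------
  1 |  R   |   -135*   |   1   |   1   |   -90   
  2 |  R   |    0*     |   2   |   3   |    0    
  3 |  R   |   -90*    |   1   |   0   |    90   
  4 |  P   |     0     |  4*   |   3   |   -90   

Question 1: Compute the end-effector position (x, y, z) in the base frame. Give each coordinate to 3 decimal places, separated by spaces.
2.121 -2.121 4.000

after link 1: o_1 = (-0.7071, -0.7071, 1.0000)
after link 2: o_2 = (-1.4142, -4.2426, 1.0000)
after link 3: o_3 = (-0.7071, -4.9497, 1.0000)
after link 4: o_4 = (2.1213, -2.1213, 4.0000)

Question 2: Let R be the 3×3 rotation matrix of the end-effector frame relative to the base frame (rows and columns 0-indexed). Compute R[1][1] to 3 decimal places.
-0.707

End-effector y-axis (col 1 of R) = (-0.7071,-0.7071,-0.0000)
R[1][1] = -0.7071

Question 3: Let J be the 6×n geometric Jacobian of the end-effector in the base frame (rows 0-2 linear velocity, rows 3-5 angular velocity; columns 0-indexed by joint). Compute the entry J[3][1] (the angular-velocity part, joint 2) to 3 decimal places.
axis z_1 = (0.7071,-0.7071,0.0000); lever o_n−o_1 = (2.8284,-1.4142,3.0000)
cross product → J_v[:, 1] = (-2.1213,-2.1213,1.0000)
J_ω[:, 1] = z_1
entry J[3][1] = 0.7071

0.707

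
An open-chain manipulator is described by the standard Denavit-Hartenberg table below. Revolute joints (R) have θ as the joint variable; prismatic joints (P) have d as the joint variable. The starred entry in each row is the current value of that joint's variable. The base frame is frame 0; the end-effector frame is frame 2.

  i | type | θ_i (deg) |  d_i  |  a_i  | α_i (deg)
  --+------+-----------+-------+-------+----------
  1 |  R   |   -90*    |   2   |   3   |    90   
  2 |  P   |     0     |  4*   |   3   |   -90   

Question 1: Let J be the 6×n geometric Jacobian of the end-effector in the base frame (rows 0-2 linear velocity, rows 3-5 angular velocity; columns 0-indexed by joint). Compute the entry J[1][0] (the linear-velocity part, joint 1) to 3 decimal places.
axis z_0 = ẑ; lever o_n−o_0 = (-4.0000,-6.0000,2.0000)
cross product → J_v[:, 0] = (6.0000,-4.0000,0.0000)
J_ω[:, 0] = z_0
entry J[1][0] = -4.0000

-4.000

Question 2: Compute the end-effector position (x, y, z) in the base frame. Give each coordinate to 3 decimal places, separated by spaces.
after link 1: o_1 = (0.0000, -3.0000, 2.0000)
after link 2: o_2 = (-4.0000, -6.0000, 2.0000)

-4.000 -6.000 2.000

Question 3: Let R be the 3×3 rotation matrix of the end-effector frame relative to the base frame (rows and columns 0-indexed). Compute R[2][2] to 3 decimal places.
1.000

End-effector z-axis (col 2 of R) = (0.0000,0.0000,1.0000)
R[2][2] = 1.0000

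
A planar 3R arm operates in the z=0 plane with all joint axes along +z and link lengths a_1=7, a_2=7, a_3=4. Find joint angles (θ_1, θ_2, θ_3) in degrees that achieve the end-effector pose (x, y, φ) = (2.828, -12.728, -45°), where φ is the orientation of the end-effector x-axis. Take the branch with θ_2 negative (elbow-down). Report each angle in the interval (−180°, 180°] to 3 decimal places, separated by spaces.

-45.003 -89.999 90.002

wrist centre = target − a_3·(cos φ, sin φ) = (-0.0004, -9.8996)
cos θ_2 = (98.0015−7²−7²)/(2·7·7) = 0.0000; θ_2 = -89.9991° (elbow-down)
β = atan2(-9.8996,-0.0004) = -90.0025°; ψ = atan2(-7.0000,7.0001) = -44.9995°
θ_1 = β − ψ = -45.0029°
θ_3 = φ − θ_1 − θ_2 = 90.0020° (wrapped to (-180°,180°])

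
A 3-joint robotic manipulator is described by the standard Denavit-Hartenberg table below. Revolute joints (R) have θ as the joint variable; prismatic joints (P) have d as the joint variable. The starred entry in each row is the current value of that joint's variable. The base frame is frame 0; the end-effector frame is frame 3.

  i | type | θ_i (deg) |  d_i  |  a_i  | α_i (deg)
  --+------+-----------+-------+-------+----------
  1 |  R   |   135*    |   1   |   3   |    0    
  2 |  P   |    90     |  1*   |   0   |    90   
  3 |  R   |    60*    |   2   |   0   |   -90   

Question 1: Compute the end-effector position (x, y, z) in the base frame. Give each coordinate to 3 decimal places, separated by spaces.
-3.536 3.536 2.000

after link 1: o_1 = (-2.1213, 2.1213, 1.0000)
after link 2: o_2 = (-2.1213, 2.1213, 2.0000)
after link 3: o_3 = (-3.5355, 3.5355, 2.0000)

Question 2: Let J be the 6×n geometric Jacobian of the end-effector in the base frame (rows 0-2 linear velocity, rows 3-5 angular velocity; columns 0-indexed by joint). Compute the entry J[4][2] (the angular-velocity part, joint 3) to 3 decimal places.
0.707

axis z_2 = (-0.7071,0.7071,0.0000); lever o_n−o_2 = (-1.4142,1.4142,0.0000)
cross product → J_v[:, 2] = (-0.0000,-0.0000,0.0000)
J_ω[:, 2] = z_2
entry J[4][2] = 0.7071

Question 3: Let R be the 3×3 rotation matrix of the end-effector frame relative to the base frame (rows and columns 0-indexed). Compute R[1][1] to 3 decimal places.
End-effector y-axis (col 1 of R) = (0.7071,-0.7071,-0.0000)
R[1][1] = -0.7071

-0.707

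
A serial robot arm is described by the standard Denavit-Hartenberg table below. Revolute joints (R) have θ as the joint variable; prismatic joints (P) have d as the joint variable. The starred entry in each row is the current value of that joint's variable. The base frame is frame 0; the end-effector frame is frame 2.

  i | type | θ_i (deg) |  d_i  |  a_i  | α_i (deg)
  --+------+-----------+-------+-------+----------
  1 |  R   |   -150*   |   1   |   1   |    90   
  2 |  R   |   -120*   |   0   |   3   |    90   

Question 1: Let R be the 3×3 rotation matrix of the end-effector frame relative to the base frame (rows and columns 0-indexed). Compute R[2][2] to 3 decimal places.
End-effector z-axis (col 2 of R) = (0.7500,0.4330,0.5000)
R[2][2] = 0.5000

0.500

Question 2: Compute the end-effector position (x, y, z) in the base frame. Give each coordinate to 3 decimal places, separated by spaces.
0.433 0.250 -1.598

after link 1: o_1 = (-0.8660, -0.5000, 1.0000)
after link 2: o_2 = (0.4330, 0.2500, -1.5981)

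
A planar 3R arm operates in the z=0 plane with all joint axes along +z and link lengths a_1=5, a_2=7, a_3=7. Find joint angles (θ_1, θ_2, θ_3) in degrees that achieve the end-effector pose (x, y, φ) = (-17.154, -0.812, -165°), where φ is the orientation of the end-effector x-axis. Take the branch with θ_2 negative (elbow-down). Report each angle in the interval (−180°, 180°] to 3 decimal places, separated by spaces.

-150.001 -59.996 44.997

wrist centre = target − a_3·(cos φ, sin φ) = (-10.3925, 0.9997)
cos θ_2 = (109.0039−5²−7²)/(2·5·7) = 0.5001; θ_2 = -59.9963° (elbow-down)
β = atan2(0.9997,-10.3925) = 174.5052°; ψ = atan2(-6.0620,8.5004) = -35.4941°
θ_1 = β − ψ = 209.9993°
θ_3 = φ − θ_1 − θ_2 = 44.9970° (wrapped to (-180°,180°])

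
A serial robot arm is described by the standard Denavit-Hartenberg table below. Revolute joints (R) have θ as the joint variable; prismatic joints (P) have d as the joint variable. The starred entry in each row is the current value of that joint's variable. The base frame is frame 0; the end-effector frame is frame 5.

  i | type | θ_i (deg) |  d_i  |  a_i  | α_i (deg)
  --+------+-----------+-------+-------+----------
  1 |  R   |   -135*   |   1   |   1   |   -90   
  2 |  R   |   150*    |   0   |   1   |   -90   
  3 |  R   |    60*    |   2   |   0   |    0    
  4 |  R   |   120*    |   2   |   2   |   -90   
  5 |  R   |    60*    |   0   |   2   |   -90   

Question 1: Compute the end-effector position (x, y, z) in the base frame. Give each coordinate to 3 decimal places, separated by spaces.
-1.130 -1.130 3.964

after link 1: o_1 = (-0.7071, -0.7071, 1.0000)
after link 2: o_2 = (-0.0947, -0.0947, 0.5000)
after link 3: o_3 = (0.6124, 0.6124, 2.2321)
after link 4: o_4 = (0.0947, 0.0947, 4.9641)
after link 5: o_5 = (-1.1300, -1.1300, 3.9641)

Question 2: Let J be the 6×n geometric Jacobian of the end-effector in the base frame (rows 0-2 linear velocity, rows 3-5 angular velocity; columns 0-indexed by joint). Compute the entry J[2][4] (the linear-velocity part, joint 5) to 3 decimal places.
axis z_4 = (0.7071,-0.7071,0.0000); lever o_n−o_4 = (-1.2247,-1.2247,-1.0000)
cross product → J_v[:, 4] = (0.7071,0.7071,-1.7321)
J_ω[:, 4] = z_4
entry J[2][4] = -1.7321

-1.732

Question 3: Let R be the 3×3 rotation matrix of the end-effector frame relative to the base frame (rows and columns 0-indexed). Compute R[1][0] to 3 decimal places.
-0.612

End-effector x-axis (col 0 of R) = (-0.6124,-0.6124,-0.5000)
R[1][0] = -0.6124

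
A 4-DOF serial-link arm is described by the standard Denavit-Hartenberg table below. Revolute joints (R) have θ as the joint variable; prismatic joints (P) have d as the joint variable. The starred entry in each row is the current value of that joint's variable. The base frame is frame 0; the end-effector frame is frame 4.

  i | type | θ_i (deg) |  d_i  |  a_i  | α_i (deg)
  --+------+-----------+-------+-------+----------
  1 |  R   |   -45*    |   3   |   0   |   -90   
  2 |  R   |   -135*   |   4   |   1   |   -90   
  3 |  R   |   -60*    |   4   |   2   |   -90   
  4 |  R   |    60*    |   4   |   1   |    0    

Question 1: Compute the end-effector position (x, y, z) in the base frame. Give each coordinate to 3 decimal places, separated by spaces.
1.655 4.235 9.257

after link 1: o_1 = (0.0000, 0.0000, 3.0000)
after link 2: o_2 = (2.3284, 3.3284, 3.7071)
after link 3: o_3 = (5.0532, 3.0532, 7.2426)
after link 4: o_4 = (1.6551, 4.2352, 9.2565)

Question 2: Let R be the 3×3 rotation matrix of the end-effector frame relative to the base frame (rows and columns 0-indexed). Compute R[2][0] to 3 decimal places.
-0.436

End-effector x-axis (col 0 of R) = (-0.2518,0.8642,-0.4356)
R[2][0] = -0.4356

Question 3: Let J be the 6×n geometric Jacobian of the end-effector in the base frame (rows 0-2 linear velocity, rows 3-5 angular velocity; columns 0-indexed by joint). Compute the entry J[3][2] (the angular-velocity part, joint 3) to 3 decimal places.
0.500

axis z_2 = (0.5000,-0.5000,0.7071); lever o_n−o_2 = (-0.6733,0.9068,5.5494)
cross product → J_v[:, 2] = (-3.4159,-3.2508,0.1167)
J_ω[:, 2] = z_2
entry J[3][2] = 0.5000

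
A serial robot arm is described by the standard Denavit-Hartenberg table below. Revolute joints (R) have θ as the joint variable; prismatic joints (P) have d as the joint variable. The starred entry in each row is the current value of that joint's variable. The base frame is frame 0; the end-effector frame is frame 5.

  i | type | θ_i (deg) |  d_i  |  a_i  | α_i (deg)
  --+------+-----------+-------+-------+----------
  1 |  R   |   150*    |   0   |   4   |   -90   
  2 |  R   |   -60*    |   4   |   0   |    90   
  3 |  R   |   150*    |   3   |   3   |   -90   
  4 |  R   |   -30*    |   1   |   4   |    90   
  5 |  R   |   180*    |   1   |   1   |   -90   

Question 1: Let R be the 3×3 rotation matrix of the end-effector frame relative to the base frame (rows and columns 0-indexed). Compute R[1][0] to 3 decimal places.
End-effector x-axis (col 0 of R) = (-0.4833,0.7790,0.3995)
R[1][0] = 0.7790

0.779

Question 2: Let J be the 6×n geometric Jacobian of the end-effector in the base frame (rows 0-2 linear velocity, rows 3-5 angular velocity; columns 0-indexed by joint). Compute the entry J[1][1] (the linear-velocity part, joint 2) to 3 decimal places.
axis z_1 = (-0.5000,-0.8660,0.0000); lever o_n−o_1 = (3.3113,-8.4740,-1.5736)
cross product → J_v[:, 1] = (1.3627,-0.7868,7.1046)
J_ω[:, 1] = z_1
entry J[1][1] = -0.7868

-0.787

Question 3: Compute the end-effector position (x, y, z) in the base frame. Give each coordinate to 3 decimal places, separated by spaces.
-0.153 -6.474 -1.574

after link 1: o_1 = (-3.4641, 2.0000, 0.0000)
after link 2: o_2 = (-5.4641, -1.4641, 0.0000)
after link 3: o_3 = (-2.8391, -4.7117, -0.7500)
after link 4: o_4 = (-0.2566, -7.2027, -2.7811)
after link 5: o_5 = (-0.1528, -6.4740, -1.5736)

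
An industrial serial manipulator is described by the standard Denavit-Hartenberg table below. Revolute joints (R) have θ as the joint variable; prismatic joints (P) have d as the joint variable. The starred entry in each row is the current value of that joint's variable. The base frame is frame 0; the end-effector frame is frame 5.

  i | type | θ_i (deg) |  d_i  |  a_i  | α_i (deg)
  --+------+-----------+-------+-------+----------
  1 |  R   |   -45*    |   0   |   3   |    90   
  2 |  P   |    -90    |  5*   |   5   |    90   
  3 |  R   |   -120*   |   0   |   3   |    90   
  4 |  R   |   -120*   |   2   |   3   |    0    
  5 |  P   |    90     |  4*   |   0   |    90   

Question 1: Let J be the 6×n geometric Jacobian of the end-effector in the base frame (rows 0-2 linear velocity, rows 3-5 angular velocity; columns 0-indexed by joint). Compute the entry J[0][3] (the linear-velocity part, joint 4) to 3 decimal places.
2.652

axis z_3 = (-0.3536,-0.3536,0.8660); lever o_n−o_3 = (-1.2028,-4.8770,4.4462)
cross product → J_v[:, 3] = (2.6517,0.5303,1.2990)
J_ω[:, 3] = z_3
entry J[0][3] = 2.6517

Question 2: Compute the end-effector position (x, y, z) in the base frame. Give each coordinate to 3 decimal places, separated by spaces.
-0.780 -8.697 0.946

after link 1: o_1 = (2.1213, -2.1213, 0.0000)
after link 2: o_2 = (-1.4142, -5.6569, -5.0000)
after link 3: o_3 = (0.4229, -3.8197, -3.5000)
after link 4: o_4 = (0.6344, -7.2825, -2.5179)
after link 5: o_5 = (-0.7799, -8.6967, 0.9462)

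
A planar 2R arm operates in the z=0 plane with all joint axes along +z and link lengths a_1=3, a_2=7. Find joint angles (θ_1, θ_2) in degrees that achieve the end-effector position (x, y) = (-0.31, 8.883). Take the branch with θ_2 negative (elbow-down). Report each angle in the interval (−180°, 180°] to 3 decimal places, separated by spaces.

cos θ_2 = (79.0038−3²−7²)/(2·3·7) = 0.5001; θ_2 = -59.9940° (elbow-down)
β = atan2(8.8830,-0.3100) = 91.9987°; ψ = atan2(-6.0618,6.5006) = -42.9994°
θ_1 = β − ψ = 134.9981°

134.998 -59.994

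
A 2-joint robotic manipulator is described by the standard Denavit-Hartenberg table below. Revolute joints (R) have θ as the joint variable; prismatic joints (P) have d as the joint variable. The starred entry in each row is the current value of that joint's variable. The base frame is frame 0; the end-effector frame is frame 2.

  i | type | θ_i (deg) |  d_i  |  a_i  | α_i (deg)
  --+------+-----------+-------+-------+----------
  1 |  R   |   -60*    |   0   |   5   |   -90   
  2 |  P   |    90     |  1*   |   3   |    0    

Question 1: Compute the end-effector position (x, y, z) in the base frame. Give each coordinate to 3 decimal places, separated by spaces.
3.366 -3.830 -3.000

after link 1: o_1 = (2.5000, -4.3301, 0.0000)
after link 2: o_2 = (3.3660, -3.8301, -3.0000)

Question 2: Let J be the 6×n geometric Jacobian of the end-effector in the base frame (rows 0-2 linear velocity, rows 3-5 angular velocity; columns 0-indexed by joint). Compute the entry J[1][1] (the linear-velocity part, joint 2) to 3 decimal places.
prismatic axis z_1 = (0.8660,0.5000,0.0000)
J_v[:, 1] = z_1; J_ω[:, 1] = (0,0,0)
entry J[1][1] = 0.5000

0.500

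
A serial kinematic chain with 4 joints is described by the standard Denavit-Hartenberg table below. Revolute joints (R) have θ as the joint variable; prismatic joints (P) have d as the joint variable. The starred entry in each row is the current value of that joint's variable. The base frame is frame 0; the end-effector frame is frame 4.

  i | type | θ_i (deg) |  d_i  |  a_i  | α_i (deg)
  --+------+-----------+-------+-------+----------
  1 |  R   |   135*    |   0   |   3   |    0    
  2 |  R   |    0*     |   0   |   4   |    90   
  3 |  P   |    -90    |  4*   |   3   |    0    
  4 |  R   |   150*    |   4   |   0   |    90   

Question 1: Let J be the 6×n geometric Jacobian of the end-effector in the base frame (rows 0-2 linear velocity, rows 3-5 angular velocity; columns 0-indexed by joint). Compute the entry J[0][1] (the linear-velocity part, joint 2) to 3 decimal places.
axis z_1 = (0.0000,0.0000,1.0000); lever o_n−o_1 = (2.8284,8.4853,-3.0000)
cross product → J_v[:, 1] = (-8.4853,2.8284,0.0000)
J_ω[:, 1] = z_1
entry J[0][1] = -8.4853

-8.485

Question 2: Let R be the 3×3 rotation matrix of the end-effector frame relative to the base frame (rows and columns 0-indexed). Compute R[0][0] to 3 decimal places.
-0.354

End-effector x-axis (col 0 of R) = (-0.3536,0.3536,0.8660)
R[0][0] = -0.3536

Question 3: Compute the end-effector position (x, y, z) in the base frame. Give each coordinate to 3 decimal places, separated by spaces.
0.707 10.607 -3.000

after link 1: o_1 = (-2.1213, 2.1213, 0.0000)
after link 2: o_2 = (-4.9497, 4.9497, 0.0000)
after link 3: o_3 = (-2.1213, 7.7782, -3.0000)
after link 4: o_4 = (0.7071, 10.6066, -3.0000)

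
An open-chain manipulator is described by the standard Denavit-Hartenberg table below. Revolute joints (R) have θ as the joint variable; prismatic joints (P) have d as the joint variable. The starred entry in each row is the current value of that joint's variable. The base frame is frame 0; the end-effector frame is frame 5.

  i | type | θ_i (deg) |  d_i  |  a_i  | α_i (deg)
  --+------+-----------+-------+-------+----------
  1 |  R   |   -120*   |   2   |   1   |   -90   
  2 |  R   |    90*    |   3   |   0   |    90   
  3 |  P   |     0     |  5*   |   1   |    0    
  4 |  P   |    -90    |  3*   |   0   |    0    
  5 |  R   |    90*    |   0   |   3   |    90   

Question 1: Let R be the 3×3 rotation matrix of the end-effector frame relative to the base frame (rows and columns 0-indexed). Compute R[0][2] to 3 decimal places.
-0.866

End-effector z-axis (col 2 of R) = (-0.8660,0.5000,-0.0000)
R[0][2] = -0.8660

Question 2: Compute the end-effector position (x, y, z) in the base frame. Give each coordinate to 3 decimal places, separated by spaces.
-1.902 -9.294 -2.000

after link 1: o_1 = (-0.5000, -0.8660, 2.0000)
after link 2: o_2 = (2.0981, -2.3660, 2.0000)
after link 3: o_3 = (-0.4019, -6.6962, 1.0000)
after link 4: o_4 = (-1.9019, -9.2942, 1.0000)
after link 5: o_5 = (-1.9019, -9.2942, -2.0000)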